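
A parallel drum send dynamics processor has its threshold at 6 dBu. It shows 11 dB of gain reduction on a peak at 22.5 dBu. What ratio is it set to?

3:1

Input overshoot = 22.5 − 6 = 16.5 dB.
Output overshoot = 16.5 − 11 = 5.5 dB.
Ratio = input overshoot / output overshoot = 16.5 / 5.5 = 3.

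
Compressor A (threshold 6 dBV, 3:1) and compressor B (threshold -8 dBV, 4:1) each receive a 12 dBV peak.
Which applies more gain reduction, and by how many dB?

A: 6 dB over, compressed to 2 dB over, so 4 dB of GR.
B: 20 dB over, compressed to 5 dB over, so 15 dB of GR.
B applies 11 dB more gain reduction.

B, by 11 dB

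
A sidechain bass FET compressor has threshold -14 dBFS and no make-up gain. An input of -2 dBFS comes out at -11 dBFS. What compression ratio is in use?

4:1

Input overshoot = -2 − (-14) = 12 dB; output overshoot = -11 − (-14) = 3 dB.
Ratio = 12 / 3 = 4.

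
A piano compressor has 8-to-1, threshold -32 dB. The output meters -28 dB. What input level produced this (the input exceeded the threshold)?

0 dB

The compressed level sits -28 − (-32) = 4 dB over threshold.
Before 8:1 compression the overshoot was 4 × 8 = 32 dB, so input = -32 + 32 = 0 dB.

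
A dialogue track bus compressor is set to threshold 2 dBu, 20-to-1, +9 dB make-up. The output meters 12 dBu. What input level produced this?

22 dBu

Remove make-up: 12 − 9 = 3 dBu.
The compressed level sits 3 − 2 = 1 dB over threshold.
Undo the ratio: input overshoot = 1 × 20 = 20 dB, giving input = 22 dBu.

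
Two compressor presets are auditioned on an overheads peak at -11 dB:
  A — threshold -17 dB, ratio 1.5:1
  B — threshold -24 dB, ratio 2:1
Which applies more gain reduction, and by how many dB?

B, by 4.5 dB

A: overshoot 6 dB → output overshoot 4 dB → GR 2 dB.
B: overshoot 13 dB → output overshoot 6.5 dB → GR 6.5 dB.
B applies 4.5 dB more gain reduction.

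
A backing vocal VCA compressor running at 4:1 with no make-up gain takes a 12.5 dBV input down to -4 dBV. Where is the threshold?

Input is 22 dB above T (since output overshoot × R = input overshoot: (-4 − T)·4 = 12.5 − T gives T = -9.5 dBV).
Check: -9.5 + (12.5 − (-9.5))/4 = -9.5 + 5.5 = -4 dBV. ✓

-9.5 dBV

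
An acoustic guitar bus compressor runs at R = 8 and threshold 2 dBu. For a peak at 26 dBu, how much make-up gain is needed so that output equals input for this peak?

Without make-up, output = threshold + overshoot/8 = 2 + 3 = 5 dBu.
Gap to target: 21 dB.

21 dB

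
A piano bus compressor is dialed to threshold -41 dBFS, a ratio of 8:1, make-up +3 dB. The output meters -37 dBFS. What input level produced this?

-33 dBFS

Remove make-up: -37 − 3 = -40 dBFS.
The compressed level sits -40 − (-41) = 1 dB over threshold.
Input overshoot = R × output overshoot = 8 dB → input = -41 + 8 = -33 dBFS.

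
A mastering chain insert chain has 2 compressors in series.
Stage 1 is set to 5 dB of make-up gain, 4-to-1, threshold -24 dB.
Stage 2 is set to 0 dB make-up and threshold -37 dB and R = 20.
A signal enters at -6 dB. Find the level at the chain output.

-35.875 dB

Stage 1: -6 dB is 18 dB over -24 dB; at 4:1 that becomes 4.5 dB over, giving -19.5 dB; +5 dB make-up → -14.5 dB.
Stage 2: overshoot 22.5 dB → 22.5/20 = 1.125 dB → -35.875 dB.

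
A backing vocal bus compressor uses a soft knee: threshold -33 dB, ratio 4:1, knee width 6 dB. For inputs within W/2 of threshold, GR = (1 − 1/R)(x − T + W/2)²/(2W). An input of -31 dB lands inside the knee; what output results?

x − T + W/2 = -31 − (-33) + 3 = 5.
GR = (1 − 1/4) × 5² / 12 = 0.75 × 25 / 12 = 1.5625 dB.
Output = -31 − 1.5625 = -32.5625 dB.

-32.5625 dB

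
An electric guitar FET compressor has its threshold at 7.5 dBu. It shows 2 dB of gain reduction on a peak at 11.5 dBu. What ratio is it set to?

Input overshoot = 11.5 − 7.5 = 4 dB.
Output overshoot = 4 − 2 = 2 dB.
Ratio = input overshoot / output overshoot = 4 / 2 = 2.

2:1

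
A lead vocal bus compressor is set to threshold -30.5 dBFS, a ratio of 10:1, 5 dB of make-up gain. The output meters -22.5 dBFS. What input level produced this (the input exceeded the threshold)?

Stripping the +5 dB make-up gives -27.5 dBFS at the gain stage.
The compressed level sits -27.5 − (-30.5) = 3 dB over threshold.
Undo the ratio: input overshoot = 3 × 10 = 30 dB, giving input = -0.5 dBFS.

-0.5 dBFS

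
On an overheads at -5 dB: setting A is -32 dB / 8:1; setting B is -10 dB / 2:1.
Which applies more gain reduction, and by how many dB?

A, by 21.125 dB

A: 27 dB over, compressed to 3.375 dB over, so 23.625 dB of GR.
B: 5 dB over, compressed to 2.5 dB over, so 2.5 dB of GR.
A reduces 21.125 dB more.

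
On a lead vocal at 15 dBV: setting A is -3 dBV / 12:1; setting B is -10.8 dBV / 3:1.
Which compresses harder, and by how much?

B, by 0.7 dB

A: overshoot 18 dB → output overshoot 1.5 dB → GR 16.5 dB.
B: overshoot 25.8 dB → output overshoot 8.6 dB → GR 17.2 dB.
Difference: 0.7 dB in favour of B.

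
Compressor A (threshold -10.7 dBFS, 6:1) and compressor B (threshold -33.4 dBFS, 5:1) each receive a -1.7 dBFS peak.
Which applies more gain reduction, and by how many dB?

B, by 17.86 dB

A: GR = 9 − 9/6 = 7.5 dB.
B: GR = 31.7 − 31.7/5 = 25.36 dB.
Difference: 17.86 dB in favour of B.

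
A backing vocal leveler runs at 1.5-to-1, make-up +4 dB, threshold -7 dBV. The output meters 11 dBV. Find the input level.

14 dBV

Before make-up, the level was 11 − 4 = 7 dBV.
The compressed level sits 7 − (-7) = 14 dB over threshold.
Undo the ratio: input overshoot = 14 × 1.5 = 21 dB, giving input = 14 dBV.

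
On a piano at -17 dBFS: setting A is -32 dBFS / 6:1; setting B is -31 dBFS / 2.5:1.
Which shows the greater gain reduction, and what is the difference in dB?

A: 15 dB over, compressed to 2.5 dB over, so 12.5 dB of GR.
B: 14 dB over, compressed to 5.6 dB over, so 8.4 dB of GR.
A applies 4.1 dB more gain reduction.

A, by 4.1 dB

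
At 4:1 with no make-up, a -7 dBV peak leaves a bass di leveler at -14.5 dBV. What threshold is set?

-17 dBV

Let T be the threshold. Output overshoot = (input overshoot)/R, so -14.5 − T = (-7 − T)/4.
4·(-14.5 − T) = -7 − T → 3·T = -58 − (-7) = -51.
T = -51/3 = -17 dBV.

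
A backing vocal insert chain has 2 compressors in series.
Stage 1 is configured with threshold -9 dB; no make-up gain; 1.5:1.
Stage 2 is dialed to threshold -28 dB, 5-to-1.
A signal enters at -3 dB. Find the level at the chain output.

-23.4 dB

Stage 1: 6 dB above -9 dB, reduced 1.5:1 to 4 dB above → -5 dB.
Stage 2: -5 dB is 23 dB over -28 dB; at 5:1 that becomes 4.6 dB over, giving -23.4 dB.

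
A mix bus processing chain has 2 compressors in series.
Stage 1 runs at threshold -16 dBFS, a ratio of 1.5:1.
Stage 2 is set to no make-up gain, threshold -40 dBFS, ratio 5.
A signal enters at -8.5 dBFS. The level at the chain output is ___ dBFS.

-34.2 dBFS

Stage 1: overshoot 7.5 dB → 7.5/1.5 = 5 dB → -11 dBFS.
Stage 2: 29 dB above -40 dBFS, reduced 5:1 to 5.8 dB above → -34.2 dBFS.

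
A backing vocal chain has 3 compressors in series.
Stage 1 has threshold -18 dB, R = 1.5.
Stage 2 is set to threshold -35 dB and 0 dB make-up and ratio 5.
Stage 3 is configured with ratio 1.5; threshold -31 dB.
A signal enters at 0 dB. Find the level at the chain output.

Stage 1: 18 dB above -18 dB, reduced 1.5:1 to 12 dB above → -6 dB.
Stage 2: 29 dB above -35 dB, reduced 5:1 to 5.8 dB above → -29.2 dB.
Stage 3: -29.2 dB is 1.8 dB over -31 dB; at 1.5:1 that becomes 1.2 dB over, giving -29.8 dB.

-29.8 dB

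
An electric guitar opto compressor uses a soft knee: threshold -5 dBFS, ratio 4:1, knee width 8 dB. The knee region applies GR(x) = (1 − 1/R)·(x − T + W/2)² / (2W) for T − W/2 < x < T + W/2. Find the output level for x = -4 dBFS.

x − T + W/2 = -4 − (-5) + 4 = 5.
GR = (1 − 1/4) × 5² / 16 = 0.75 × 25 / 16 = 1.171875 dB.
Output = -4 − 1.171875 = -5.171875 dBFS.

-5.171875 dBFS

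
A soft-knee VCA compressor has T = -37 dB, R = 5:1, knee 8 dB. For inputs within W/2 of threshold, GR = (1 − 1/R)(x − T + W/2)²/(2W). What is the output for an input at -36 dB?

x − T + W/2 = -36 − (-37) + 4 = 5.
GR = (1 − 1/5) × 5² / 16 = 0.8 × 25 / 16 = 1.25 dB.
Output = -36 − 1.25 = -37.25 dB.

-37.25 dB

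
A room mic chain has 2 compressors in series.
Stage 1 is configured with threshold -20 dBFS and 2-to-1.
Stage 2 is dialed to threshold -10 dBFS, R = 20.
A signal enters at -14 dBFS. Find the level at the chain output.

-17 dBFS

Stage 1: -14 dBFS is 6 dB over -20 dBFS; at 2:1 that becomes 3 dB over, giving -17 dBFS.
Stage 2: -17 dBFS is at or below the -10 dBFS threshold — no compression; output -17 dBFS.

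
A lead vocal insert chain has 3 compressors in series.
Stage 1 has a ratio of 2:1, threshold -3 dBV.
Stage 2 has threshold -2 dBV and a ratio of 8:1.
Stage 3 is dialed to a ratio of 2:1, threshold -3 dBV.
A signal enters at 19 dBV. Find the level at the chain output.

Stage 1: overshoot 22 dB → 22/2 = 11 dB → 8 dBV.
Stage 2: overshoot 10 dB → 10/8 = 1.25 dB → -0.75 dBV.
Stage 3: 2.25 dB above -3 dBV, reduced 2:1 to 1.125 dB above → -1.875 dBV.

-1.875 dBV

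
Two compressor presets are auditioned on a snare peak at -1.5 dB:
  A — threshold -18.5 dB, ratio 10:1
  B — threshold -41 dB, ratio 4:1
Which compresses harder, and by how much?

B, by 14.325 dB

A: GR = 17 − 17/10 = 15.3 dB.
B: GR = 39.5 − 39.5/4 = 29.625 dB.
Difference: 14.325 dB in favour of B.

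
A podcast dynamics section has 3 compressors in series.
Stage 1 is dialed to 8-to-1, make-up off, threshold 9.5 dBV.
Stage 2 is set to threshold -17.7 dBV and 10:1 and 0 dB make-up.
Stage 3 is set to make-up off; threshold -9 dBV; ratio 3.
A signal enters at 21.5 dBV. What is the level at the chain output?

Stage 1: 12 dB above 9.5 dBV, reduced 8:1 to 1.5 dB above → 11 dBV.
Stage 2: 11 dBV is 28.7 dB over -17.7 dBV; at 10:1 that becomes 2.87 dB over, giving -14.83 dBV.
Stage 3: -14.83 dBV is at or below the -9 dBV threshold — no compression; output -14.83 dBV.

-14.83 dBV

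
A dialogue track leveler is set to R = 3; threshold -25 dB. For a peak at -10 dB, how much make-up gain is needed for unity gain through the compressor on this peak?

10 dB

Overshoot 15 dB → 15/3 = 5 dB after compression, so the compressed level is -25 + 5 = -20 dB.
Make-up = target − compressed = -10 − (-20) = 10 dB.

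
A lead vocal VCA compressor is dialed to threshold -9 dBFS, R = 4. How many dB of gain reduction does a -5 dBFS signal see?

3 dB

Overshoot = -5 − (-9) = 4 dB.
At 4:1, output sits 4/4 = 1 dB above threshold.
So the signal is attenuated by 4 − 1 = 3 dB.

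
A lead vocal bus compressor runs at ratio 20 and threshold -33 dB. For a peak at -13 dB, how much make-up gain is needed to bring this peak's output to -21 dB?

Without make-up, output = threshold + overshoot/20 = -33 + 1 = -32 dB.
Gap to target: 11 dB.

11 dB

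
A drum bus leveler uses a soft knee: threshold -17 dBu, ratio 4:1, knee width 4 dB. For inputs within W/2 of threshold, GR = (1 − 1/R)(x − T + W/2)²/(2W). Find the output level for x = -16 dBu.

-16.84375 dBu

x − T + W/2 = -16 − (-17) + 2 = 3.
GR = (1 − 1/4) × 3² / 8 = 0.75 × 9 / 8 = 0.84375 dB.
Output = -16 − 0.84375 = -16.84375 dBu.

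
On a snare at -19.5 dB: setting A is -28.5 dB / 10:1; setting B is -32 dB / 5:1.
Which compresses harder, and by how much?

A: overshoot 9 dB → output overshoot 0.9 dB → GR 8.1 dB.
B: overshoot 12.5 dB → output overshoot 2.5 dB → GR 10 dB.
B reduces 1.9 dB more.

B, by 1.9 dB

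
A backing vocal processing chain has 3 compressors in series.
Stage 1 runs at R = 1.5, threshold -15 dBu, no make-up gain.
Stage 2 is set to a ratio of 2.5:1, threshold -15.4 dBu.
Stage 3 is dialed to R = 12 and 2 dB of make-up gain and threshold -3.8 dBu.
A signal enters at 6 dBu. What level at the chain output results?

-7.64 dBu

Stage 1: overshoot 21 dB → 21/1.5 = 14 dB → -1 dBu.
Stage 2: -1 dBu is 14.4 dB over -15.4 dBu; at 2.5:1 that becomes 5.76 dB over, giving -9.64 dBu.
Stage 3: -9.64 dBu ≤ -3.8 dBu, so stage 3 doesn't engage; make-up brings it to -7.64 dBu.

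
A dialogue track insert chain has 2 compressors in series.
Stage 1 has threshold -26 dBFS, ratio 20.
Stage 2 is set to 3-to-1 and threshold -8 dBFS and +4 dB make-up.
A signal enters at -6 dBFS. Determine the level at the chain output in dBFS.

-21 dBFS

Stage 1: overshoot 20 dB → 20/20 = 1 dB → -25 dBFS.
Stage 2: below threshold (-25 ≤ -8); passes unchanged; make-up brings it to -21 dBFS.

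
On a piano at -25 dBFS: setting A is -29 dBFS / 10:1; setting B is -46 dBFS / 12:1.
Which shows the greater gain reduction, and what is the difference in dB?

A: 4 dB over, compressed to 0.4 dB over, so 3.6 dB of GR.
B: 21 dB over, compressed to 1.75 dB over, so 19.25 dB of GR.
B reduces 15.65 dB more.

B, by 15.65 dB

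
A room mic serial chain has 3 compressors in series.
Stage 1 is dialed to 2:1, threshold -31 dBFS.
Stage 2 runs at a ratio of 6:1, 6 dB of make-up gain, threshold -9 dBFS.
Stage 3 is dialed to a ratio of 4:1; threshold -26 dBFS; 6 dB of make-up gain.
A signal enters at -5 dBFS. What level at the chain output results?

-16.5 dBFS

Stage 1: -5 dBFS is 26 dB over -31 dBFS; at 2:1 that becomes 13 dB over, giving -18 dBFS.
Stage 2: -18 dBFS ≤ -9 dBFS, so stage 2 doesn't engage; make-up brings it to -12 dBFS.
Stage 3: -12 dBFS is 14 dB over -26 dBFS; at 4:1 that becomes 3.5 dB over, giving -22.5 dBFS; +6 dB make-up → -16.5 dBFS.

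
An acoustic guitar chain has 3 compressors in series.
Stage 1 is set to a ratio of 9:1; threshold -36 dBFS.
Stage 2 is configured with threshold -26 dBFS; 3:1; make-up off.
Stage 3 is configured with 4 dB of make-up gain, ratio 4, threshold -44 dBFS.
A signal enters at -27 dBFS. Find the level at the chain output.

Stage 1: overshoot 9 dB → 9/9 = 1 dB → -35 dBFS.
Stage 2: below threshold (-35 ≤ -26); passes unchanged; output -35 dBFS.
Stage 3: 9 dB above -44 dBFS, reduced 4:1 to 2.25 dB above → -41.75 dBFS; +4 dB make-up → -37.75 dBFS.

-37.75 dBFS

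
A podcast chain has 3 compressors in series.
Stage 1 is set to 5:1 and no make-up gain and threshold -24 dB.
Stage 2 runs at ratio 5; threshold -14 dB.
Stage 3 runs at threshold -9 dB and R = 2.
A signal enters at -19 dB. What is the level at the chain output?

Stage 1: -19 dB is 5 dB over -24 dB; at 5:1 that becomes 1 dB over, giving -23 dB.
Stage 2: -23 dB ≤ -14 dB, so stage 2 doesn't engage; output -23 dB.
Stage 3: -23 dB ≤ -9 dB, so stage 3 doesn't engage; output -23 dB.

-23 dB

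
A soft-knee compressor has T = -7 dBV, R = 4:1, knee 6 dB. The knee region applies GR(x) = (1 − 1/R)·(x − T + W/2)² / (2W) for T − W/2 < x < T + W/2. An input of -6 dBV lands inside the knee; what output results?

x − T + W/2 = -6 − (-7) + 3 = 4.
GR = (1 − 1/4) × 4² / 12 = 0.75 × 16 / 12 = 1 dB.
Output = -6 − 1 = -7 dBV.

-7 dBV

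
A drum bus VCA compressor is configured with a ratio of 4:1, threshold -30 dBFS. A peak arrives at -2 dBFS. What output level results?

-23 dBFS

The input is 28 dB above the -30 dBFS threshold.
The 28 dB excess becomes 7 dB after 4:1 reduction.
That puts the output at -23 dBFS.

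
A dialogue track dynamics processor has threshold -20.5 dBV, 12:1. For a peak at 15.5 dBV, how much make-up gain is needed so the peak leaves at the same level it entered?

33 dB

Overshoot 36 dB → 36/12 = 3 dB after compression, so the compressed level is -20.5 + 3 = -17.5 dBV.
Make-up = target − compressed = 15.5 − (-17.5) = 33 dB.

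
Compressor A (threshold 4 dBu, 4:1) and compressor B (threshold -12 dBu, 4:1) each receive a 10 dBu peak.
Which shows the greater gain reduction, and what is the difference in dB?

A: 6 dB over, compressed to 1.5 dB over, so 4.5 dB of GR.
B: 22 dB over, compressed to 5.5 dB over, so 16.5 dB of GR.
Difference: 12 dB in favour of B.

B, by 12 dB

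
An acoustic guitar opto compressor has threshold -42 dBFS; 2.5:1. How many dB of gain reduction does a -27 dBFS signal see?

9 dB

The signal is 15 dB above threshold.
A 2.5:1 ratio leaves 6 dB of that excess.
GR = overshoot in − overshoot out = 15 − 6 = 9 dB.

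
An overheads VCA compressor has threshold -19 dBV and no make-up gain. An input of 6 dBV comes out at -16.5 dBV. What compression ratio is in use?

10:1

Input overshoot = 6 − (-19) = 25 dB; output overshoot = -16.5 − (-19) = 2.5 dB.
Ratio = 25 / 2.5 = 10.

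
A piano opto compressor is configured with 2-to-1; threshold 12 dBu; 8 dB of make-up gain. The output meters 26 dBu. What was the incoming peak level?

24 dBu

Before make-up, the level was 26 − 8 = 18 dBu.
That's 6 dB above the 12 dBu threshold.
Undo the ratio: input overshoot = 6 × 2 = 12 dB, giving input = 24 dBu.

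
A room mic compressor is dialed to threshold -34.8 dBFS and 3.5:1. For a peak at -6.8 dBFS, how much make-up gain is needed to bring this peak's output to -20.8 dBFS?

Overshoot 28 dB → 28/3.5 = 8 dB after compression, so the compressed level is -34.8 + 8 = -26.8 dBFS.
Make-up = target − compressed = -20.8 − (-26.8) = 6 dB.

6 dB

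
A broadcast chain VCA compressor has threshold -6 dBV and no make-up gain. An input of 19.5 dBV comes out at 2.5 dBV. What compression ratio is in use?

Input overshoot = 19.5 − (-6) = 25.5 dB; output overshoot = 2.5 − (-6) = 8.5 dB.
Ratio = 25.5 / 8.5 = 3.

3:1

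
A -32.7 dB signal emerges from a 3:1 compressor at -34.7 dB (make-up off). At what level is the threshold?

-35.7 dB

Let T be the threshold. Output overshoot = (input overshoot)/R, so -34.7 − T = (-32.7 − T)/3.
3·(-34.7 − T) = -32.7 − T → 2·T = -104.1 − (-32.7) = -71.4.
T = -71.4/2 = -35.7 dB.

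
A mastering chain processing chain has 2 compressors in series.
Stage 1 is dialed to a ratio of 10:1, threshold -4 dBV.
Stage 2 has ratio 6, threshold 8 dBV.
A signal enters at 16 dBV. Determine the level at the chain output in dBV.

-2 dBV

Stage 1: 20 dB above -4 dBV, reduced 10:1 to 2 dB above → -2 dBV.
Stage 2: -2 dBV ≤ 8 dBV, so stage 2 doesn't engage; output -2 dBV.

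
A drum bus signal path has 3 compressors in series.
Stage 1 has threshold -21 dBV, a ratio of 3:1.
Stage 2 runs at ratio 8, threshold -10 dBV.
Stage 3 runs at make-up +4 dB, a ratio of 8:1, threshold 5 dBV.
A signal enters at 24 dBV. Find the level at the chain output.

-5.5 dBV

Stage 1: 45 dB above -21 dBV, reduced 3:1 to 15 dB above → -6 dBV.
Stage 2: 4 dB above -10 dBV, reduced 8:1 to 0.5 dB above → -9.5 dBV.
Stage 3: below threshold (-9.5 ≤ 5); passes unchanged; make-up brings it to -5.5 dBV.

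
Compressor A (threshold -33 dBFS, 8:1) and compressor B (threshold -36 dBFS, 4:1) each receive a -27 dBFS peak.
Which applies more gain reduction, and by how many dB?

B, by 1.5 dB

A: GR = 6 − 6/8 = 5.25 dB.
B: GR = 9 − 9/4 = 6.75 dB.
B reduces 1.5 dB more.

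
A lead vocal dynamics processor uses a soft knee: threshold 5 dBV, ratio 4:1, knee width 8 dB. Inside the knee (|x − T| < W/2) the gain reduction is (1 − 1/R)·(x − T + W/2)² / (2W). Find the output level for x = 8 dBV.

5.703125 dBV

x − T + W/2 = 8 − 5 + 4 = 7.
GR = (1 − 1/4) × 7² / 16 = 0.75 × 49 / 16 = 2.296875 dB.
Output = 8 − 2.296875 = 5.703125 dBV.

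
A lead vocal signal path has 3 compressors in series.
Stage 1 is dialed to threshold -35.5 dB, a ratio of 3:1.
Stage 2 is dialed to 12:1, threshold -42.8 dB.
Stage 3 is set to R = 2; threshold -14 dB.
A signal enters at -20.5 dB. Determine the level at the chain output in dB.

Stage 1: 15 dB above -35.5 dB, reduced 3:1 to 5 dB above → -30.5 dB.
Stage 2: overshoot 12.3 dB → 12.3/12 = 1.025 dB → -41.775 dB.
Stage 3: -41.775 dB ≤ -14 dB, so stage 3 doesn't engage; output -41.775 dB.

-41.775 dB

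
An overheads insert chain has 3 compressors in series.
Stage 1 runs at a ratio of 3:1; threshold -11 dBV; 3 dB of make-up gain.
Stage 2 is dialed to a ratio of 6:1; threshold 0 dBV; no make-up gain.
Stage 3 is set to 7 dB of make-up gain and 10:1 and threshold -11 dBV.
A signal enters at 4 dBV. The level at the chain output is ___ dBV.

-3.2 dBV

Stage 1: 4 dBV is 15 dB over -11 dBV; at 3:1 that becomes 5 dB over, giving -6 dBV; +3 dB make-up → -3 dBV.
Stage 2: -3 dBV ≤ 0 dBV, so stage 2 doesn't engage; output -3 dBV.
Stage 3: overshoot 8 dB → 8/10 = 0.8 dB → -10.2 dBV; +7 dB make-up → -3.2 dBV.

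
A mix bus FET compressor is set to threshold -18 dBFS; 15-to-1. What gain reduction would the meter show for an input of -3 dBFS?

-3 dBFS exceeds the threshold by 15 dB.
A 15:1 ratio leaves 1 dB of that excess.
So the signal is attenuated by 15 − 1 = 14 dB.

14 dB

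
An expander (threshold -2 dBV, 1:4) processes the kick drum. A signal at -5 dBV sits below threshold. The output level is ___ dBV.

-14 dBV

The input is 3 dB below the -2 dBV threshold.
A 1:4 expander multiplies undershoot by 4: 3 × 4 = 12 dB below threshold.
Output = -2 − 12 = -14 dBV.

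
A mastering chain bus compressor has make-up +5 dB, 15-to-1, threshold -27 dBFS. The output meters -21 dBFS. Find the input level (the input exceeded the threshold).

Before make-up, the level was -21 − 5 = -26 dBFS.
The compressed level sits -26 − (-27) = 1 dB over threshold.
Undo the ratio: input overshoot = 1 × 15 = 15 dB, giving input = -12 dBFS.

-12 dBFS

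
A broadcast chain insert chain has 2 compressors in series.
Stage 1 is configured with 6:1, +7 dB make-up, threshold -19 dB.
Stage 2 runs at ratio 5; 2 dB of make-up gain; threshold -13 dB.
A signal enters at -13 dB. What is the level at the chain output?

-10.6 dB

Stage 1: overshoot 6 dB → 6/6 = 1 dB → -18 dB; +7 dB make-up → -11 dB.
Stage 2: overshoot 2 dB → 2/5 = 0.4 dB → -12.6 dB; +2 dB make-up → -10.6 dB.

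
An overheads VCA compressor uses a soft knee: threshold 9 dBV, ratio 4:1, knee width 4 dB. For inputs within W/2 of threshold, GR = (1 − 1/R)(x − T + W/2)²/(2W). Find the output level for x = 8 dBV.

7.90625 dBV

x − T + W/2 = 8 − 9 + 2 = 1.
GR = (1 − 1/4) × 1² / 8 = 0.75 × 1 / 8 = 0.09375 dB.
Output = 8 − 0.09375 = 7.90625 dBV.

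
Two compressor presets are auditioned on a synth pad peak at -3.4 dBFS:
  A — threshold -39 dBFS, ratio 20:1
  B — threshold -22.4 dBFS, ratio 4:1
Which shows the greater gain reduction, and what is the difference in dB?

A: overshoot 35.6 dB → output overshoot 1.78 dB → GR 33.82 dB.
B: overshoot 19 dB → output overshoot 4.75 dB → GR 14.25 dB.
Difference: 19.57 dB in favour of A.

A, by 19.57 dB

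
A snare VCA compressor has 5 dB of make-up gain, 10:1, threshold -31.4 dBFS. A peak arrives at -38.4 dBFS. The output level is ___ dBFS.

-38.4 dBFS is 7 dB below the -31.4 dBFS threshold, so no gain reduction is applied.
Make-up gain adds 5 dB: -38.4 + 5 = -33.4 dBFS.

-33.4 dBFS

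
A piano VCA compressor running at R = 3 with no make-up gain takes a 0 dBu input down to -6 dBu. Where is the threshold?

-9 dBu

Gain reduction = 0 − (-6) = 6 dB; output overshoot = GR / (R − 1) = 6 / 2 = 3 dB.
Threshold = output − output overshoot = -6 − 3 = -9 dBu.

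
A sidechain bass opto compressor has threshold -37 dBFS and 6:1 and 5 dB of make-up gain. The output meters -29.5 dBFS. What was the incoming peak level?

-22 dBFS

Remove make-up: -29.5 − 5 = -34.5 dBFS.
Post-compression overshoot = -34.5 − (-37) = 2.5 dB.
Input overshoot = R × output overshoot = 15 dB → input = -37 + 15 = -22 dBFS.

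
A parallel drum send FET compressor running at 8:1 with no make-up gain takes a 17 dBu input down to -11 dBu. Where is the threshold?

-15 dBu

Input is 32 dB above T (since output overshoot × R = input overshoot: (-11 − T)·8 = 17 − T gives T = -15 dBu).
Check: -15 + (17 − (-15))/8 = -15 + 4 = -11 dBu. ✓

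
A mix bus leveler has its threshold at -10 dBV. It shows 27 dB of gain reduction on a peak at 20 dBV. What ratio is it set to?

10:1

Input overshoot = 20 − (-10) = 30 dB.
Output overshoot = 30 − 27 = 3 dB.
Ratio = input overshoot / output overshoot = 30 / 3 = 10.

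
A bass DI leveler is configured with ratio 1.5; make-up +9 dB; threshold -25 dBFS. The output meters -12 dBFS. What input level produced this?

-19 dBFS

Before make-up, the level was -12 − 9 = -21 dBFS.
The compressed level sits -21 − (-25) = 4 dB over threshold.
Input overshoot = R × output overshoot = 6 dB → input = -25 + 6 = -19 dBFS.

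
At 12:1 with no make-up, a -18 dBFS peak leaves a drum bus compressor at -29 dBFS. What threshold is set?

Input is 12 dB above T (since output overshoot × R = input overshoot: (-29 − T)·12 = -18 − T gives T = -30 dBFS).
Check: -30 + (-18 − (-30))/12 = -30 + 1 = -29 dBFS. ✓

-30 dBFS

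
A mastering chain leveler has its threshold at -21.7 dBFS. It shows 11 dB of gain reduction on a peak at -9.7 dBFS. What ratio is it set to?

12:1

Input overshoot = -9.7 − (-21.7) = 12 dB.
Output overshoot = 12 − 11 = 1 dB.
Ratio = input overshoot / output overshoot = 12 / 1 = 12.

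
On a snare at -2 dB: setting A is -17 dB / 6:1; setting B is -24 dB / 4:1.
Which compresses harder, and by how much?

A: overshoot 15 dB → output overshoot 2.5 dB → GR 12.5 dB.
B: overshoot 22 dB → output overshoot 5.5 dB → GR 16.5 dB.
B reduces 4 dB more.

B, by 4 dB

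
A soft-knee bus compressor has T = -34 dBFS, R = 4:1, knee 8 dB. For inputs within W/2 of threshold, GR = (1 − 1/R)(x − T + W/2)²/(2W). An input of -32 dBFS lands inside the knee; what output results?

x − T + W/2 = -32 − (-34) + 4 = 6.
GR = (1 − 1/4) × 6² / 16 = 0.75 × 36 / 16 = 1.6875 dB.
Output = -32 − 1.6875 = -33.6875 dBFS.

-33.6875 dBFS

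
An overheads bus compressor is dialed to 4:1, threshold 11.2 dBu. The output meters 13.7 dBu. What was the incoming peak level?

21.2 dBu

That's 2.5 dB above the 11.2 dBu threshold.
Undo the ratio: input overshoot = 2.5 × 4 = 10 dB, giving input = 21.2 dBu.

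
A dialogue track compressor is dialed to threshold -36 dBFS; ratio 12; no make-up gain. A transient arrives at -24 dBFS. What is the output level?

-35 dBFS

Overshoot: -24 − (-36) = 12 dB.
12:1 compression reduces that to 12/12 = 1 dB over.
So the level is -36 + 1 = -35 dBFS.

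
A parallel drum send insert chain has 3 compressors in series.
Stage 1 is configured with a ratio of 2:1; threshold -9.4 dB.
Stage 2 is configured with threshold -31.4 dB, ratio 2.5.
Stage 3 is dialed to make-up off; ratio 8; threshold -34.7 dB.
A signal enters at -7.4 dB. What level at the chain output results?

-33.1375 dB

Stage 1: overshoot 2 dB → 2/2 = 1 dB → -8.4 dB.
Stage 2: overshoot 23 dB → 23/2.5 = 9.2 dB → -22.2 dB.
Stage 3: -22.2 dB is 12.5 dB over -34.7 dB; at 8:1 that becomes 1.5625 dB over, giving -33.1375 dB.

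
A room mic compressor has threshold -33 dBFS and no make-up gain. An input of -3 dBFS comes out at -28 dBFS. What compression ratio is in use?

6:1

Input overshoot = -3 − (-33) = 30 dB; output overshoot = -28 − (-33) = 5 dB.
Ratio = 30 / 5 = 6.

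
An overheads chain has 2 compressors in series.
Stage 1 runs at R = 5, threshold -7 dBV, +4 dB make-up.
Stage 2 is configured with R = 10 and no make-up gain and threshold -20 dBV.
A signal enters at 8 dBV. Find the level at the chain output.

-18 dBV

Stage 1: overshoot 15 dB → 15/5 = 3 dB → -4 dBV; +4 dB make-up → 0 dBV.
Stage 2: overshoot 20 dB → 20/10 = 2 dB → -18 dBV.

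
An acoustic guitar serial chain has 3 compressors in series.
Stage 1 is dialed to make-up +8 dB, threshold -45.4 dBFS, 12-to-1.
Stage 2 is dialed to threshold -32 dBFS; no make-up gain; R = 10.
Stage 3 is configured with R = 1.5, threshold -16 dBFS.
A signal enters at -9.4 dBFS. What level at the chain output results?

-34.4 dBFS

Stage 1: overshoot 36 dB → 36/12 = 3 dB → -42.4 dBFS; +8 dB make-up → -34.4 dBFS.
Stage 2: -34.4 dBFS is at or below the -32 dBFS threshold — no compression; output -34.4 dBFS.
Stage 3: -34.4 dBFS is at or below the -16 dBFS threshold — no compression; output -34.4 dBFS.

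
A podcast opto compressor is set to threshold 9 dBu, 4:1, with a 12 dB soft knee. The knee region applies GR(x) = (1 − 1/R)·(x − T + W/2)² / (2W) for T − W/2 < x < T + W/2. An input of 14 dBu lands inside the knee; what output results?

10.21875 dBu

x − T + W/2 = 14 − 9 + 6 = 11.
GR = (1 − 1/4) × 11² / 24 = 0.75 × 121 / 24 = 3.78125 dB.
Output = 14 − 3.78125 = 10.21875 dBu.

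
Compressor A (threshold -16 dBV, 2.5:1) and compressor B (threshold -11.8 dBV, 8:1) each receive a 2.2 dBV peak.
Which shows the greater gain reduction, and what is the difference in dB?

A: 18.2 dB over, compressed to 7.28 dB over, so 10.92 dB of GR.
B: 14 dB over, compressed to 1.75 dB over, so 12.25 dB of GR.
B reduces 1.33 dB more.

B, by 1.33 dB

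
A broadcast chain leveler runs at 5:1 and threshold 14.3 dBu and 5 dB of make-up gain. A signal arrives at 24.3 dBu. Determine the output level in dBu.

24.3 dBu sits 10 dB over threshold.
The 10 dB excess becomes 2 dB after 5:1 reduction.
That puts the output at 16.3 dBu; make-up adds 5 dB, giving 21.3 dBu.

21.3 dBu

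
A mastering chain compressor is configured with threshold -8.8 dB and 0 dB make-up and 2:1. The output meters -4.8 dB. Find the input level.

The compressed level sits -4.8 − (-8.8) = 4 dB over threshold.
Before 2:1 compression the overshoot was 4 × 2 = 8 dB, so input = -8.8 + 8 = -0.8 dB.

-0.8 dB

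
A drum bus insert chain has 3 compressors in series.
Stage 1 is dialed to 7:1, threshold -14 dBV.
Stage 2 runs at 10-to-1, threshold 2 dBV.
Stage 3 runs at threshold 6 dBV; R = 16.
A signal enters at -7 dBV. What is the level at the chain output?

-13 dBV

Stage 1: -7 dBV is 7 dB over -14 dBV; at 7:1 that becomes 1 dB over, giving -13 dBV.
Stage 2: -13 dBV ≤ 2 dBV, so stage 2 doesn't engage; output -13 dBV.
Stage 3: -13 dBV ≤ 6 dBV, so stage 3 doesn't engage; output -13 dBV.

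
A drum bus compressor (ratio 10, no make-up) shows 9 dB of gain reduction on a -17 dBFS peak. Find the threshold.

Let T be the threshold. Output overshoot = (input overshoot)/R, so -26 − T = (-17 − T)/10.
10·(-26 − T) = -17 − T → 9·T = -260 − (-17) = -243.
T = -243/9 = -27 dBFS.

-27 dBFS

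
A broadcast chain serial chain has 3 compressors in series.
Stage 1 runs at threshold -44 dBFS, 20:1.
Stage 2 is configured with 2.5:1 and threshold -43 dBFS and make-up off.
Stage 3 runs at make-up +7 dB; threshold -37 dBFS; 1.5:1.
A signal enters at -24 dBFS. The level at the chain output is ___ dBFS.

-36 dBFS

Stage 1: overshoot 20 dB → 20/20 = 1 dB → -43 dBFS.
Stage 2: -43 dBFS is at or below the -43 dBFS threshold — no compression; output -43 dBFS.
Stage 3: -43 dBFS is at or below the -37 dBFS threshold — no compression; make-up brings it to -36 dBFS.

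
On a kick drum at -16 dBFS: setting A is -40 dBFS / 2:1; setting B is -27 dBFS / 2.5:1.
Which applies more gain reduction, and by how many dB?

A: overshoot 24 dB → output overshoot 12 dB → GR 12 dB.
B: overshoot 11 dB → output overshoot 4.4 dB → GR 6.6 dB.
A reduces 5.4 dB more.

A, by 5.4 dB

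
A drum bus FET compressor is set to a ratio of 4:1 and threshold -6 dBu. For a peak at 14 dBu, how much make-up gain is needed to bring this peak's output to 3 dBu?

The peak compresses to -6 + 20/4 = -1 dBu.
To reach 3 dBu requires 3 − (-1) = 4 dB of make-up.

4 dB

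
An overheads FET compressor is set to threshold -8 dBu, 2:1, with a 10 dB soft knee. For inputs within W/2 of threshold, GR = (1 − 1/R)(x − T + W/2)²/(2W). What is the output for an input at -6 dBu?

x − T + W/2 = -6 − (-8) + 5 = 7.
GR = (1 − 1/2) × 7² / 20 = 0.5 × 49 / 20 = 1.225 dB.
Output = -6 − 1.225 = -7.225 dBu.

-7.225 dBu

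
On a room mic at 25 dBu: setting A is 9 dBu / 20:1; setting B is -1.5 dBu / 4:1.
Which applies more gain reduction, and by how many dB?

A: overshoot 16 dB → output overshoot 0.8 dB → GR 15.2 dB.
B: overshoot 26.5 dB → output overshoot 6.625 dB → GR 19.875 dB.
B reduces 4.675 dB more.

B, by 4.675 dB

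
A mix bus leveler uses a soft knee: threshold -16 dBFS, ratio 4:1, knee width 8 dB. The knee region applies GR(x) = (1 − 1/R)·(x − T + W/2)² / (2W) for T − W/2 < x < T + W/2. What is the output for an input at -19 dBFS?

x − T + W/2 = -19 − (-16) + 4 = 1.
GR = (1 − 1/4) × 1² / 16 = 0.75 × 1 / 16 = 0.046875 dB.
Output = -19 − 0.046875 = -19.046875 dBFS.

-19.046875 dBFS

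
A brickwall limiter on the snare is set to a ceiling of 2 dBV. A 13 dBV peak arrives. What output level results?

2 dBV

A brickwall limiter is an ∞:1 compressor: any input above the ceiling is clamped to 2 dBV.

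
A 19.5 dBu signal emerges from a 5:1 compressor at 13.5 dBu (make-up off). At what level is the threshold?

Gain reduction = 19.5 − 13.5 = 6 dB; output overshoot = GR / (R − 1) = 6 / 4 = 1.5 dB.
Threshold = output − output overshoot = 13.5 − 1.5 = 12 dBu.

12 dBu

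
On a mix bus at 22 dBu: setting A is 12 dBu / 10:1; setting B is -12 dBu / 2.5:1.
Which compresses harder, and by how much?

B, by 11.4 dB

A: overshoot 10 dB → output overshoot 1 dB → GR 9 dB.
B: overshoot 34 dB → output overshoot 13.6 dB → GR 20.4 dB.
Difference: 11.4 dB in favour of B.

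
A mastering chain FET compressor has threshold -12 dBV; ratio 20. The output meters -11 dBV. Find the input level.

8 dBV

That's 1 dB above the -12 dBV threshold.
Before 20:1 compression the overshoot was 1 × 20 = 20 dB, so input = -12 + 20 = 8 dBV.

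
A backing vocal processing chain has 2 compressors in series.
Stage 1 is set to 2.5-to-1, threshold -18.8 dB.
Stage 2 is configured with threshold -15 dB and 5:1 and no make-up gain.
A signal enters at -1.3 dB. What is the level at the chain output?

Stage 1: 17.5 dB above -18.8 dB, reduced 2.5:1 to 7 dB above → -11.8 dB.
Stage 2: overshoot 3.2 dB → 3.2/5 = 0.64 dB → -14.36 dB.

-14.36 dB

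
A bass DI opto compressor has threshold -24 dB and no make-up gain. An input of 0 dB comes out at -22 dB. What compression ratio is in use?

Input overshoot = 0 − (-24) = 24 dB; output overshoot = -22 − (-24) = 2 dB.
Ratio = 24 / 2 = 12.

12:1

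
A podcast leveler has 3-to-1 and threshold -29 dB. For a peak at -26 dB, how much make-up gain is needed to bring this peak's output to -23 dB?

5 dB

The peak compresses to -29 + 3/3 = -28 dB.
To reach -23 dB requires -23 − (-28) = 5 dB of make-up.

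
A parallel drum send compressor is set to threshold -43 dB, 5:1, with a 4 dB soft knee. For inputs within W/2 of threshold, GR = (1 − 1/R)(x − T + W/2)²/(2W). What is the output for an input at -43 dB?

-43.4 dB

x − T + W/2 = -43 − (-43) + 2 = 2.
GR = (1 − 1/5) × 2² / 8 = 0.8 × 4 / 8 = 0.4 dB.
Output = -43 − 0.4 = -43.4 dB.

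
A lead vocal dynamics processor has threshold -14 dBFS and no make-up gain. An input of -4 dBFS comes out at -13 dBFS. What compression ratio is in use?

Input overshoot = -4 − (-14) = 10 dB; output overshoot = -13 − (-14) = 1 dB.
Ratio = 10 / 1 = 10.

10:1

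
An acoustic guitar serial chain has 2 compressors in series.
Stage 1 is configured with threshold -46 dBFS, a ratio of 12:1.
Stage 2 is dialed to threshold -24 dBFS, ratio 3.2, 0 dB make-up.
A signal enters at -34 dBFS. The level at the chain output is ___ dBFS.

Stage 1: 12 dB above -46 dBFS, reduced 12:1 to 1 dB above → -45 dBFS.
Stage 2: -45 dBFS is at or below the -24 dBFS threshold — no compression; output -45 dBFS.

-45 dBFS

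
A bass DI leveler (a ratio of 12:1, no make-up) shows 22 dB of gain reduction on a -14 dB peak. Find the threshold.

Let T be the threshold. Output overshoot = (input overshoot)/R, so -36 − T = (-14 − T)/12.
12·(-36 − T) = -14 − T → 11·T = -432 − (-14) = -418.
T = -418/11 = -38 dB.

-38 dB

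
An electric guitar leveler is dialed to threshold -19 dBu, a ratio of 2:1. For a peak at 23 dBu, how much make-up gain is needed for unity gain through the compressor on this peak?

Overshoot 42 dB → 42/2 = 21 dB after compression, so the compressed level is -19 + 21 = 2 dBu.
Make-up = target − compressed = 23 − 2 = 21 dB.

21 dB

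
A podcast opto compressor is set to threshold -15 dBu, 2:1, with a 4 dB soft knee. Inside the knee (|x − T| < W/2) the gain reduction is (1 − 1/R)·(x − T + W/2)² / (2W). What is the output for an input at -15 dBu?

-15.25 dBu

x − T + W/2 = -15 − (-15) + 2 = 2.
GR = (1 − 1/2) × 2² / 8 = 0.5 × 4 / 8 = 0.25 dB.
Output = -15 − 0.25 = -15.25 dBu.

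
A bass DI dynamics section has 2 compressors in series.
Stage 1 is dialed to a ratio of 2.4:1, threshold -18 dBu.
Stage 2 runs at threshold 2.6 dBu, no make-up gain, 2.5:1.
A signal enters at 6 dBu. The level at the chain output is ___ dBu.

-8 dBu

Stage 1: 6 dBu is 24 dB over -18 dBu; at 2.4:1 that becomes 10 dB over, giving -8 dBu.
Stage 2: -8 dBu ≤ 2.6 dBu, so stage 2 doesn't engage; output -8 dBu.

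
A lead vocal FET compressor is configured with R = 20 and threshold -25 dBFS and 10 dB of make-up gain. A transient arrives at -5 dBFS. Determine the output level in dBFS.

Overshoot: -5 − (-25) = 20 dB.
At 20:1 the overshoot is divided by 20, leaving 1 dB above threshold.
So the level is -25 + 1 = -24 dBFS; make-up adds 10 dB, giving -14 dBFS.

-14 dBFS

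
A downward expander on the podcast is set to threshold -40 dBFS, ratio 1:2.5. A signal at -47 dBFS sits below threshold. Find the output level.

Undershoot = (-40) − (-47) = 7 dB.
At 1:2.5, that expands to 17.5 dB under threshold.
Output = -40 − 17.5 = -57.5 dBFS.

-57.5 dBFS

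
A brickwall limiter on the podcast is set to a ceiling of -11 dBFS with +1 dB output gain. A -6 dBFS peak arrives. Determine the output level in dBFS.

A brickwall limiter is an ∞:1 compressor: any input above the ceiling is clamped to -11 dBFS.
Output gain then adds 1 dB: -11 + 1 = -10 dBFS.

-10 dBFS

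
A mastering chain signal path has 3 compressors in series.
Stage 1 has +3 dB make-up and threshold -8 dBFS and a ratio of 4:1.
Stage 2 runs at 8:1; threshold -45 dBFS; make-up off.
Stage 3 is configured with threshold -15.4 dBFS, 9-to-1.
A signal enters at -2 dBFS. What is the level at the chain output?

Stage 1: 6 dB above -8 dBFS, reduced 4:1 to 1.5 dB above → -6.5 dBFS; +3 dB make-up → -3.5 dBFS.
Stage 2: overshoot 41.5 dB → 41.5/8 = 5.1875 dB → -39.8125 dBFS.
Stage 3: -39.8125 dBFS is at or below the -15.4 dBFS threshold — no compression; output -39.8125 dBFS.

-39.8125 dBFS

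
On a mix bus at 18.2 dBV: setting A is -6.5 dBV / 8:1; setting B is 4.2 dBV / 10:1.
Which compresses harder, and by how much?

A, by 9.0125 dB

A: GR = 24.7 − 24.7/8 = 21.6125 dB.
B: GR = 14 − 14/10 = 12.6 dB.
Difference: 9.0125 dB in favour of A.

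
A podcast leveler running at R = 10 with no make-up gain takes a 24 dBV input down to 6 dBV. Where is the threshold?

4 dBV

Let T be the threshold. Output overshoot = (input overshoot)/R, so 6 − T = (24 − T)/10.
10·(6 − T) = 24 − T → 9·T = 60 − 24 = 36.
T = 36/9 = 4 dBV.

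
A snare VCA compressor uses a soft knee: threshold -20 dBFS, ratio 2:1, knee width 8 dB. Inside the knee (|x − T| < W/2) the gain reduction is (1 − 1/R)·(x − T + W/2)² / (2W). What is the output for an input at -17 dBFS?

x − T + W/2 = -17 − (-20) + 4 = 7.
GR = (1 − 1/2) × 7² / 16 = 0.5 × 49 / 16 = 1.53125 dB.
Output = -17 − 1.53125 = -18.53125 dBFS.

-18.53125 dBFS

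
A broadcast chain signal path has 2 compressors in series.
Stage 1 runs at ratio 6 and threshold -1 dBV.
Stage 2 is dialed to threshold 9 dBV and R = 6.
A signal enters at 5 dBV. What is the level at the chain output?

0 dBV

Stage 1: 6 dB above -1 dBV, reduced 6:1 to 1 dB above → 0 dBV.
Stage 2: below threshold (0 ≤ 9); passes unchanged; output 0 dBV.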